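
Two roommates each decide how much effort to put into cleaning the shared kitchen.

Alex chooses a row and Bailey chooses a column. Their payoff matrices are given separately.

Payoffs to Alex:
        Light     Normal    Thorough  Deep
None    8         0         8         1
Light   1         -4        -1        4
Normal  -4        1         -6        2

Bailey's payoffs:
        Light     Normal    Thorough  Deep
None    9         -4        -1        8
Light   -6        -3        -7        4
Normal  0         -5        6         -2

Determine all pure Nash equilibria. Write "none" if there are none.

The pure Nash equilibria are (None, Light); (Light, Deep).

Alex against Light: payoffs 8, 1, -4 → best response None.
Alex against Normal: payoffs 0, -4, 1 → best response Normal.
Alex against Thorough: payoffs 8, -1, -6 → best response None.
Alex against Deep: payoffs 1, 4, 2 → best response Light.
Bailey against None: payoffs 9, -4, -1, 8 → best response Light.
Bailey against Light: payoffs -6, -3, -7, 4 → best response Deep.
Bailey against Normal: payoffs 0, -5, 6, -2 → best response Thorough.
Mutual best responses: (None, Light); (Light, Deep).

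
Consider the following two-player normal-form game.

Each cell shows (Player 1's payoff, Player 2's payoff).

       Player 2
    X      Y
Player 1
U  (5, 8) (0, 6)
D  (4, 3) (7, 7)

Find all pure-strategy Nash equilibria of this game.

For each strategy profile, look for a profitable unilateral deviation.
(U, X): Player 1 gets 5, best alternative 4; Player 2 gets 8, best alternative 6. No profitable deviation — NE.
(U, Y): Player 1 can switch to D (0 → 7). Not NE.
(D, X): Player 1 can switch to U (4 → 5). Not NE.
(D, Y): Player 1 gets 7, best alternative 0; Player 2 gets 7, best alternative 3. No profitable deviation — NE.

The pure Nash equilibria are (U, X); (D, Y).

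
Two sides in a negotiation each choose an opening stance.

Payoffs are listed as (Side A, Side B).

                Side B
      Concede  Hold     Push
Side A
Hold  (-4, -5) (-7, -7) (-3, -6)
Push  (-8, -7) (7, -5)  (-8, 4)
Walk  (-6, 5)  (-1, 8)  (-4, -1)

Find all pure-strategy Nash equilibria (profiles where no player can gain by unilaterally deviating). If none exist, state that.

The unique pure-strategy Nash equilibrium is (Hold, Concede).

For each player, find the best response to each opponent profile; mutual best responses are the pure NE.
Side A against Concede: payoffs -4, -8, -6 → best response Hold.
Side A against Hold: payoffs -7, 7, -1 → best response Push.
Side A against Push: payoffs -3, -8, -4 → best response Hold.
Side B against Hold: payoffs -5, -7, -6 → best response Concede.
Side B against Push: payoffs -7, -5, 4 → best response Push.
Side B against Walk: payoffs 5, 8, -1 → best response Hold.
Mutual best responses: (Hold, Concede).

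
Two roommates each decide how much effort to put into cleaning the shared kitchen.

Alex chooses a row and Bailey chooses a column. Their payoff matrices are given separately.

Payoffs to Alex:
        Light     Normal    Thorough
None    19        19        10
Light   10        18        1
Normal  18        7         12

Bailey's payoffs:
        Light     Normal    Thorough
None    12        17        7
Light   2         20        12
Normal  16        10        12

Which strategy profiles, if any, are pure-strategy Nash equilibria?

Mark each player's best response to every combination of opponents' strategies; a profile where every player is best-responding is a pure Nash equilibrium.
Alex against Light: payoffs 19, 10, 18 → best response None.
Alex against Normal: payoffs 19, 18, 7 → best response None.
Alex against Thorough: payoffs 10, 1, 12 → best response Normal.
Bailey against None: payoffs 12, 17, 7 → best response Normal.
Bailey against Light: payoffs 2, 20, 12 → best response Normal.
Bailey against Normal: payoffs 16, 10, 12 → best response Light.
Mutual best responses: (None, Normal).

Pure NE: (None, Normal)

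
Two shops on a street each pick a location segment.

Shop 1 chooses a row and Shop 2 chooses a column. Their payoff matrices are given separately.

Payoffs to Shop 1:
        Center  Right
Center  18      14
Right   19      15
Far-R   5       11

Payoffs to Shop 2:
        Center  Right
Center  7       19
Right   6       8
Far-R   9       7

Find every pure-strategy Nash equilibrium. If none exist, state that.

The unique pure-strategy Nash equilibrium is (Right, Right).

(Center, Center): Shop 1 can switch to Right (18 → 19). Not NE.
(Center, Right): Shop 1 can switch to Right (14 → 15). Not NE.
(Right, Center): Shop 2 can switch to Right (6 → 8). Not NE.
(Right, Right): Shop 1 gets 15, best alternative 14; Shop 2 gets 8, best alternative 6. No profitable deviation — NE.
(Far-R, Center): Shop 1 can switch to Center (5 → 18). Not NE.
(Far-R, Right): Shop 1 can switch to Center (11 → 14). Not NE.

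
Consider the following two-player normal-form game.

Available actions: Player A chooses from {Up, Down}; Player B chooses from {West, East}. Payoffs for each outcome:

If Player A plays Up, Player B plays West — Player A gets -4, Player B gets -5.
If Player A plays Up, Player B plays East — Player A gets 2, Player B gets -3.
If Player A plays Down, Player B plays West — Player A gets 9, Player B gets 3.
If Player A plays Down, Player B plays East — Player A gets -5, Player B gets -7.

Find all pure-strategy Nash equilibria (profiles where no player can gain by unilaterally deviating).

Player A against West: payoffs -4, 9 → best response Down.
Player A against East: payoffs 2, -5 → best response Up.
Player B against Up: payoffs -5, -3 → best response East.
Player B against Down: payoffs 3, -7 → best response West.
Mutual best responses: (Up, East); (Down, West).

The pure Nash equilibria are (Up, East), (Down, West).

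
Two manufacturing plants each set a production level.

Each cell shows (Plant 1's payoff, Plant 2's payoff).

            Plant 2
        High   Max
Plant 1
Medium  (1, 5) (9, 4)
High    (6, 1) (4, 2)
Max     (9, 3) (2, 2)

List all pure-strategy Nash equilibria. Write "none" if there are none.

Pure NE: (Max, High)

For each player, find the best response to each opponent profile; mutual best responses are the pure NE.
Plant 1 against High: payoffs 1, 6, 9 → best response Max.
Plant 1 against Max: payoffs 9, 4, 2 → best response Medium.
Plant 2 against Medium: payoffs 5, 4 → best response High.
Plant 2 against High: payoffs 1, 2 → best response Max.
Plant 2 against Max: payoffs 3, 2 → best response High.
Mutual best responses: (Max, High).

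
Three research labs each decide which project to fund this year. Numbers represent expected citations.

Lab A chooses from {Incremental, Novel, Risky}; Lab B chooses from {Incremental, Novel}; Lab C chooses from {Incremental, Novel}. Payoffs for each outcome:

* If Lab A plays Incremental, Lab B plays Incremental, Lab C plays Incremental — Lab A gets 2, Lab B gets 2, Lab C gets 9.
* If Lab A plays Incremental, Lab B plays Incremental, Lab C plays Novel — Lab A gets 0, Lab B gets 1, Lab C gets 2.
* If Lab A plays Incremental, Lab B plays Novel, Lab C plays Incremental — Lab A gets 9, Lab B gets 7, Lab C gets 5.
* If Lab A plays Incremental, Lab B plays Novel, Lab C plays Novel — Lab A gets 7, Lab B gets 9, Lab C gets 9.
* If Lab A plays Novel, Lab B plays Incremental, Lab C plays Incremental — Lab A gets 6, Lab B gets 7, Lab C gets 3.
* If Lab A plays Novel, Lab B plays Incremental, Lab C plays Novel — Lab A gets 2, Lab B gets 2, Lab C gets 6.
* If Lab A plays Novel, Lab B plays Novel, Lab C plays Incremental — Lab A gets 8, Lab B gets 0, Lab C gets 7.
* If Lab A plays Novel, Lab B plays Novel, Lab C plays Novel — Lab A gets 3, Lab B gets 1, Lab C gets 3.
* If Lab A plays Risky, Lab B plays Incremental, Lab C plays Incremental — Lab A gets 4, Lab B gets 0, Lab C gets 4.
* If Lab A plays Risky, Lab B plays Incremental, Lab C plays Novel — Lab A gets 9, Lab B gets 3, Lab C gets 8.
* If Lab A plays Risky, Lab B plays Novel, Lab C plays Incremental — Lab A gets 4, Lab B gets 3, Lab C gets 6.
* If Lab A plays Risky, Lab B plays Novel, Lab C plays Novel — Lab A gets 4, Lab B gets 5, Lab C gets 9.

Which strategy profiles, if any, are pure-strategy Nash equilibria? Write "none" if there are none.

The unique pure-strategy Nash equilibrium is (Incremental, Novel, Novel).

For each strategy profile, look for a profitable unilateral deviation.
(Incremental, Incremental, Incremental): Lab A can switch to Novel (2 → 6). Not NE.
(Incremental, Incremental, Novel): Lab A can switch to Novel (0 → 2). Not NE.
(Incremental, Novel, Incremental): Lab C can switch to Novel (5 → 9). Not NE.
(Incremental, Novel, Novel): Lab A gets 7, best alternative 4; Lab B gets 9, best alternative 1; Lab C gets 9, best alternative 5. No profitable deviation — NE.
(Novel, Incremental, Incremental): Lab C can switch to Novel (3 → 6). Not NE.
(Novel, Incremental, Novel): Lab A can switch to Risky (2 → 9). Not NE.
(Novel, Novel, Incremental): Lab A can switch to Incremental (8 → 9). Not NE.
(Novel, Novel, Novel): Lab A can switch to Incremental (3 → 7). Not NE.
(Risky, Incremental, Incremental): Lab A can switch to Novel (4 → 6). Not NE.
(Risky, Incremental, Novel): Lab B can switch to Novel (3 → 5). Not NE.
(Risky, Novel, Incremental): Lab A can switch to Incremental (4 → 9). Not NE.
(Risky, Novel, Novel): Lab A can switch to Incremental (4 → 7). Not NE.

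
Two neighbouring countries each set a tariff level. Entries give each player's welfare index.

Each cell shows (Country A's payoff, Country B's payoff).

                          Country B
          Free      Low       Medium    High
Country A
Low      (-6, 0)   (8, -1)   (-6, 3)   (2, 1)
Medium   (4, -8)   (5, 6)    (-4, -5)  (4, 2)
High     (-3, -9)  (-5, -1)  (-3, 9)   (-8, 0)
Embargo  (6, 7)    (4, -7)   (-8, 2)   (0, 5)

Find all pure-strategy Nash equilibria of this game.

(Low, Free): Country A can switch to Medium (-6 → 4). Not NE.
(Low, Low): Country B can switch to Free (-1 → 0). Not NE.
(Low, Medium): Country A can switch to Medium (-6 → -4). Not NE.
(Low, High): Country A can switch to Medium (2 → 4). Not NE.
(Medium, Free): Country A can switch to Embargo (4 → 6). Not NE.
(Medium, Low): Country A can switch to Low (5 → 8). Not NE.
(Medium, Medium): Country A can switch to High (-4 → -3). Not NE.
(Medium, High): Country B can switch to Low (2 → 6). Not NE.
(High, Free): Country A can switch to Medium (-3 → 4). Not NE.
(High, Low): Country A can switch to Low (-5 → 8). Not NE.
(High, Medium): Country A gets -3, best alternative -4; Country B gets 9, best alternative 0. No profitable deviation — NE.
(High, High): Country A can switch to Low (-8 → 2). Not NE.
(Embargo, Free): Country A gets 6, best alternative 4; Country B gets 7, best alternative 5. No profitable deviation — NE.
(Embargo, Low): Country A can switch to Low (4 → 8). Not NE.
(The remaining 2 profiles each have a profitable deviation by the same check.)

The pure Nash equilibria are (High, Medium) and (Embargo, Free).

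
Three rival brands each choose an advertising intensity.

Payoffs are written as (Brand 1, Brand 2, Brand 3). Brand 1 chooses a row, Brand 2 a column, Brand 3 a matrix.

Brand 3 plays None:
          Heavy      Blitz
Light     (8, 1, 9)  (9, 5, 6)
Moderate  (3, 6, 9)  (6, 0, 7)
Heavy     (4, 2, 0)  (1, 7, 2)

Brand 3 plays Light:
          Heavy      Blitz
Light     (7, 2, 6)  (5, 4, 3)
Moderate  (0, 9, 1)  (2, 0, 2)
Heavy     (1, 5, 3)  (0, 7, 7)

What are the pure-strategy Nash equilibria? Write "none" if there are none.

Pure NE: (Light, Blitz, None)

Check each profile: it is a Nash equilibrium iff no player can strictly gain by switching unilaterally.
(Light, Heavy, None): Brand 2 can switch to Blitz (1 → 5). Not NE.
(Light, Heavy, Light): Brand 2 can switch to Blitz (2 → 4). Not NE.
(Light, Blitz, None): Brand 1 gets 9, best alternative 6; Brand 2 gets 5, best alternative 1; Brand 3 gets 6, best alternative 3. No profitable deviation — NE.
(Light, Blitz, Light): Brand 3 can switch to None (3 → 6). Not NE.
(Moderate, Heavy, None): Brand 1 can switch to Light (3 → 8). Not NE.
(Moderate, Heavy, Light): Brand 1 can switch to Light (0 → 7). Not NE.
(Moderate, Blitz, None): Brand 1 can switch to Light (6 → 9). Not NE.
(Moderate, Blitz, Light): Brand 1 can switch to Light (2 → 5). Not NE.
(Heavy, Heavy, None): Brand 1 can switch to Light (4 → 8). Not NE.
(Heavy, Heavy, Light): Brand 1 can switch to Light (1 → 7). Not NE.
(Heavy, Blitz, None): Brand 1 can switch to Light (1 → 9). Not NE.
(The remaining 1 profile has a profitable deviation by the same check.)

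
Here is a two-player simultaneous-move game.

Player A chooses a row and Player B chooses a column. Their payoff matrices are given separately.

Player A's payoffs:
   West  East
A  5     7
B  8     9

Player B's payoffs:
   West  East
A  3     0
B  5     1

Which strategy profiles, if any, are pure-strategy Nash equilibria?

The unique pure-strategy Nash equilibrium is (B, West).

Player A against West: payoffs 5, 8 → best response B.
Player A against East: payoffs 7, 9 → best response B.
Player B against A: payoffs 3, 0 → best response West.
Player B against B: payoffs 5, 1 → best response West.
Mutual best responses: (B, West).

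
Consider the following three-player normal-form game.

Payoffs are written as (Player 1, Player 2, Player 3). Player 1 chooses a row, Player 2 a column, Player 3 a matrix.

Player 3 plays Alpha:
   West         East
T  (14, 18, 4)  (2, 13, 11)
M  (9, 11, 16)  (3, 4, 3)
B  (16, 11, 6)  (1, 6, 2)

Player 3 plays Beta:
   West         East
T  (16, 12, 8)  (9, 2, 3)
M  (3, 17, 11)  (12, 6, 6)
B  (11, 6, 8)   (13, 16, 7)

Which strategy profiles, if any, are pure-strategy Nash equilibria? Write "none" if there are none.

The pure Nash equilibria are (T, West, Beta) and (B, East, Beta).

Player 1 against (West, Alpha): payoffs 14, 9, 16 → best response B.
Player 1 against (West, Beta): payoffs 16, 3, 11 → best response T.
Player 1 against (East, Alpha): payoffs 2, 3, 1 → best response M.
Player 1 against (East, Beta): payoffs 9, 12, 13 → best response B.
Player 2 against (T, Alpha): payoffs 18, 13 → best response West.
Player 2 against (T, Beta): payoffs 12, 2 → best response West.
Player 2 against (M, Alpha): payoffs 11, 4 → best response West.
Player 2 against (M, Beta): payoffs 17, 6 → best response West.
Player 2 against (B, Alpha): payoffs 11, 6 → best response West.
Player 2 against (B, Beta): payoffs 6, 16 → best response East.
Player 3 against (T, West): payoffs 4, 8 → best response Beta.
Player 3 against (T, East): payoffs 11, 3 → best response Alpha.
Player 3 against (M, West): payoffs 16, 11 → best response Alpha.
Player 3 against (M, East): payoffs 3, 6 → best response Beta.
Player 3 against (B, West): payoffs 6, 8 → best response Beta.
Player 3 against (B, East): payoffs 2, 7 → best response Beta.
Mutual best responses: (T, West, Beta); (B, East, Beta).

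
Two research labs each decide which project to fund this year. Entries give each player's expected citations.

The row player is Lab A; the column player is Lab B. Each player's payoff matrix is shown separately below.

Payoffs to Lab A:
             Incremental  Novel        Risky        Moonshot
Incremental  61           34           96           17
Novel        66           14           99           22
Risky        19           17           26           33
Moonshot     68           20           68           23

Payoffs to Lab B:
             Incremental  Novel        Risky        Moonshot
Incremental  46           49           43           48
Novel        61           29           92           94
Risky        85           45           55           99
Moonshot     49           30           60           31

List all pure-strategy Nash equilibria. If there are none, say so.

Pure-strategy Nash equilibria: (Incremental, Novel), (Risky, Moonshot)

Mark each player's best response to every combination of opponents' strategies; a profile where every player is best-responding is a pure Nash equilibrium.
Lab A against Incremental: payoffs 61, 66, 19, 68 → best response Moonshot.
Lab A against Novel: payoffs 34, 14, 17, 20 → best response Incremental.
Lab A against Risky: payoffs 96, 99, 26, 68 → best response Novel.
Lab A against Moonshot: payoffs 17, 22, 33, 23 → best response Risky.
Lab B against Incremental: payoffs 46, 49, 43, 48 → best response Novel.
Lab B against Novel: payoffs 61, 29, 92, 94 → best response Moonshot.
Lab B against Risky: payoffs 85, 45, 55, 99 → best response Moonshot.
Lab B against Moonshot: payoffs 49, 30, 60, 31 → best response Risky.
Mutual best responses: (Incremental, Novel); (Risky, Moonshot).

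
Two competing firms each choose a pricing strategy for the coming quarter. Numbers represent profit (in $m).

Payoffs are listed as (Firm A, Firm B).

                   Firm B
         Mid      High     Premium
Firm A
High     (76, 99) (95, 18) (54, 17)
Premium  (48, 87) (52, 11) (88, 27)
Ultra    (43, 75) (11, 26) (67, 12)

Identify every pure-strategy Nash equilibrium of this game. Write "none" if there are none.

Pure NE: (High, Mid)

Firm A against Mid: payoffs 76, 48, 43 → best response High.
Firm A against High: payoffs 95, 52, 11 → best response High.
Firm A against Premium: payoffs 54, 88, 67 → best response Premium.
Firm B against High: payoffs 99, 18, 17 → best response Mid.
Firm B against Premium: payoffs 87, 11, 27 → best response Mid.
Firm B against Ultra: payoffs 75, 26, 12 → best response Mid.
Mutual best responses: (High, Mid).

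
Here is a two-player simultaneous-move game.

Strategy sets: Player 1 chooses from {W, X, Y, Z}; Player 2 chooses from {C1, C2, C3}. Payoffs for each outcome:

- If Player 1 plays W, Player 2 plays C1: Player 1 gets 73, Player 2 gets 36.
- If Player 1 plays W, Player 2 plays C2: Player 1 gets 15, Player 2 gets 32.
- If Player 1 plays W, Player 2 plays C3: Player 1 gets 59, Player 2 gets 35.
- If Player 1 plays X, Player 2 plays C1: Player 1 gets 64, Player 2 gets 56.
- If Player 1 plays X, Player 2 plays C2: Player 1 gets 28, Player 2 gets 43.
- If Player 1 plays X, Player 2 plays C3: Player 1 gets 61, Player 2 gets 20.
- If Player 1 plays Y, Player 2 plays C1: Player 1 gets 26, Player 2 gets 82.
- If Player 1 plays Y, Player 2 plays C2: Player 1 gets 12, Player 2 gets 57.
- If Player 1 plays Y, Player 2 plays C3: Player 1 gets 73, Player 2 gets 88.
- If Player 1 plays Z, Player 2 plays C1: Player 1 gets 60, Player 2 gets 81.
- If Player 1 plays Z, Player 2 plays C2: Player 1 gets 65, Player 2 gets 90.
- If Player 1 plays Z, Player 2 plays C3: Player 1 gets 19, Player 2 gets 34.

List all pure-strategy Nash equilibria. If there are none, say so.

Player 1 against C1: payoffs 73, 64, 26, 60 → best response W.
Player 1 against C2: payoffs 15, 28, 12, 65 → best response Z.
Player 1 against C3: payoffs 59, 61, 73, 19 → best response Y.
Player 2 against W: payoffs 36, 32, 35 → best response C1.
Player 2 against X: payoffs 56, 43, 20 → best response C1.
Player 2 against Y: payoffs 82, 57, 88 → best response C3.
Player 2 against Z: payoffs 81, 90, 34 → best response C2.
Mutual best responses: (W, C1); (Y, C3); (Z, C2).

(W, C1); (Y, C3); (Z, C2)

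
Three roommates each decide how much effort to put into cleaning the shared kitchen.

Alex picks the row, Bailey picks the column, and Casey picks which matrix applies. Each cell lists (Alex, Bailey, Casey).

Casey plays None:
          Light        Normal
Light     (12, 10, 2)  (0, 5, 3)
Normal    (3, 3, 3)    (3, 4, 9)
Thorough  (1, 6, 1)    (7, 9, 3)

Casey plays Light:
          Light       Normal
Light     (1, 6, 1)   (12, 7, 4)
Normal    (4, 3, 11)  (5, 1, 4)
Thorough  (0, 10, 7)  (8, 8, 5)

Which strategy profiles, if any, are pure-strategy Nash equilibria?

Alex against (Light, None): payoffs 12, 3, 1 → best response Light.
Alex against (Light, Light): payoffs 1, 4, 0 → best response Normal.
Alex against (Normal, None): payoffs 0, 3, 7 → best response Thorough.
Alex against (Normal, Light): payoffs 12, 5, 8 → best response Light.
Bailey against (Light, None): payoffs 10, 5 → best response Light.
Bailey against (Light, Light): payoffs 6, 7 → best response Normal.
Bailey against (Normal, None): payoffs 3, 4 → best response Normal.
Bailey against (Normal, Light): payoffs 3, 1 → best response Light.
Bailey against (Thorough, None): payoffs 6, 9 → best response Normal.
Bailey against (Thorough, Light): payoffs 10, 8 → best response Light.
Casey against (Light, Light): payoffs 2, 1 → best response None.
Casey against (Light, Normal): payoffs 3, 4 → best response Light.
Casey against (Normal, Light): payoffs 3, 11 → best response Light.
Casey against (Normal, Normal): payoffs 9, 4 → best response None.
Casey against (Thorough, Light): payoffs 1, 7 → best response Light.
Casey against (Thorough, Normal): payoffs 3, 5 → best response Light.
Mutual best responses: (Light, Light, None); (Light, Normal, Light); (Normal, Light, Light).

(Light, Light, None), (Light, Normal, Light), (Normal, Light, Light)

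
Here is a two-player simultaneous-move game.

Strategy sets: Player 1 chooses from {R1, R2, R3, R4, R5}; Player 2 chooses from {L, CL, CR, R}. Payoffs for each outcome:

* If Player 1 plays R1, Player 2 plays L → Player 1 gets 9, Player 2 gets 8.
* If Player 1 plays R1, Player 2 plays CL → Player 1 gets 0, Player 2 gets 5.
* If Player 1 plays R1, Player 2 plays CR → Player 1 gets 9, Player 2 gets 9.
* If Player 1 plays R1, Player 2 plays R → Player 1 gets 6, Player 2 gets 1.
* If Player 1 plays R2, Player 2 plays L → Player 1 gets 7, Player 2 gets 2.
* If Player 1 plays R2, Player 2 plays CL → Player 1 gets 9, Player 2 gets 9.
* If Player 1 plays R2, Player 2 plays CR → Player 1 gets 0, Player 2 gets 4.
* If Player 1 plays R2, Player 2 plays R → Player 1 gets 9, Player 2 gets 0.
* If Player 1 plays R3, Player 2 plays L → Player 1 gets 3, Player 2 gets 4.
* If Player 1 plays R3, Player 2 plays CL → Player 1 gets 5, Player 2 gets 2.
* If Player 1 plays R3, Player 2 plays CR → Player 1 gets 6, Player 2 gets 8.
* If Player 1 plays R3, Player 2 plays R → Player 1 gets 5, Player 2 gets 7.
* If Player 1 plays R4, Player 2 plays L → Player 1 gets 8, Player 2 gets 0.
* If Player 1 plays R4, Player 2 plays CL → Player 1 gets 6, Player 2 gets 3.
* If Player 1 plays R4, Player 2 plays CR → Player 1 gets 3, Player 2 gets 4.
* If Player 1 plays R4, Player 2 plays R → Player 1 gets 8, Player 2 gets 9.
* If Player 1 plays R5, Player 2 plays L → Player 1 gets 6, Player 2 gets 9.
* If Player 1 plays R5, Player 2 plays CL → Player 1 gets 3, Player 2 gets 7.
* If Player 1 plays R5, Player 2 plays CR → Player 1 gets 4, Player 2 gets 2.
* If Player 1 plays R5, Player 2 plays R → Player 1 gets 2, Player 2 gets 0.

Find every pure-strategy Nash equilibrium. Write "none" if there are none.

(R1, L): Player 2 can switch to CR (8 → 9). Not NE.
(R1, CL): Player 1 can switch to R2 (0 → 9). Not NE.
(R1, CR): Player 1 gets 9, best alternative 6; Player 2 gets 9, best alternative 8. No profitable deviation — NE.
(R1, R): Player 1 can switch to R2 (6 → 9). Not NE.
(R2, L): Player 1 can switch to R1 (7 → 9). Not NE.
(R2, CL): Player 1 gets 9, best alternative 6; Player 2 gets 9, best alternative 4. No profitable deviation — NE.
(R2, CR): Player 1 can switch to R1 (0 → 9). Not NE.
(R2, R): Player 2 can switch to L (0 → 2). Not NE.
(R3, L): Player 1 can switch to R1 (3 → 9). Not NE.
(R3, CL): Player 1 can switch to R2 (5 → 9). Not NE.
(R3, CR): Player 1 can switch to R1 (6 → 9). Not NE.
(R3, R): Player 1 can switch to R1 (5 → 6). Not NE.
(R4, L): Player 1 can switch to R1 (8 → 9). Not NE.
(R4, CL): Player 1 can switch to R2 (6 → 9). Not NE.
(The remaining 6 profiles each have a profitable deviation by the same check.)

The pure Nash equilibria are (R1, CR) and (R2, CL).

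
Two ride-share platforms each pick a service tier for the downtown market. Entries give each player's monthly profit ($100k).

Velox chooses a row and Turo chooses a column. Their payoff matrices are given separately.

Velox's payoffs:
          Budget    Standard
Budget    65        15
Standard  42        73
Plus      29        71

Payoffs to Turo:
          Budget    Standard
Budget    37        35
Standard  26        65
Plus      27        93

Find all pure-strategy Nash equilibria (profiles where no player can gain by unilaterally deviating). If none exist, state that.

(Budget, Budget): Velox gets 65, best alternative 42; Turo gets 37, best alternative 35. No profitable deviation — NE.
(Budget, Standard): Velox can switch to Standard (15 → 73). Not NE.
(Standard, Budget): Velox can switch to Budget (42 → 65). Not NE.
(Standard, Standard): Velox gets 73, best alternative 71; Turo gets 65, best alternative 26. No profitable deviation — NE.
(Plus, Budget): Velox can switch to Budget (29 → 65). Not NE.
(Plus, Standard): Velox can switch to Standard (71 → 73). Not NE.

(Budget, Budget), (Standard, Standard)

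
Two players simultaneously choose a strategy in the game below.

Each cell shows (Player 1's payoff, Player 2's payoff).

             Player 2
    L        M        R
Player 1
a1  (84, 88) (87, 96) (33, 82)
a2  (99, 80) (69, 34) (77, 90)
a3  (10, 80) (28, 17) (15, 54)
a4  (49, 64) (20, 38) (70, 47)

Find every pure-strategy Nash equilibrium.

For each strategy profile, look for a profitable unilateral deviation.
(a1, L): Player 1 can switch to a2 (84 → 99). Not NE.
(a1, M): Player 1 gets 87, best alternative 69; Player 2 gets 96, best alternative 88. No profitable deviation — NE.
(a1, R): Player 1 can switch to a2 (33 → 77). Not NE.
(a2, L): Player 2 can switch to R (80 → 90). Not NE.
(a2, M): Player 1 can switch to a1 (69 → 87). Not NE.
(a2, R): Player 1 gets 77, best alternative 70; Player 2 gets 90, best alternative 80. No profitable deviation — NE.
(a3, L): Player 1 can switch to a1 (10 → 84). Not NE.
(a3, M): Player 1 can switch to a1 (28 → 87). Not NE.
(a3, R): Player 1 can switch to a1 (15 → 33). Not NE.
(a4, L): Player 1 can switch to a1 (49 → 84). Not NE.
(The remaining 2 profiles each have a profitable deviation by the same check.)

(a1, M) and (a2, R)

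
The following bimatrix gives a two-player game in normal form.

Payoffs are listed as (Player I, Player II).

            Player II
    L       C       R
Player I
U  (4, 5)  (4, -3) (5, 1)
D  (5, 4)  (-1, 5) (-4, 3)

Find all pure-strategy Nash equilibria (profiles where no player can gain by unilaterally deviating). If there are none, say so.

(U, L): Player I can switch to D (4 → 5). Not NE.
(U, C): Player II can switch to L (-3 → 5). Not NE.
(U, R): Player II can switch to L (1 → 5). Not NE.
(D, L): Player II can switch to C (4 → 5). Not NE.
(D, C): Player I can switch to U (-1 → 4). Not NE.
(D, R): Player I can switch to U (-4 → 5). Not NE.

none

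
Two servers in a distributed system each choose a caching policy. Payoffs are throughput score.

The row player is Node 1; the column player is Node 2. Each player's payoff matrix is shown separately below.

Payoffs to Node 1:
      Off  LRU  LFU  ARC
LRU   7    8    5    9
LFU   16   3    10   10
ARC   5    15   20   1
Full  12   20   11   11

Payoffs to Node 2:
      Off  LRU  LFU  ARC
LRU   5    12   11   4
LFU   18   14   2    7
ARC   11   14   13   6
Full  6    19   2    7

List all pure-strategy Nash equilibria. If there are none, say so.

For each strategy profile, look for a profitable unilateral deviation.
(LRU, Off): Node 1 can switch to LFU (7 → 16). Not NE.
(LRU, LRU): Node 1 can switch to ARC (8 → 15). Not NE.
(LRU, LFU): Node 1 can switch to LFU (5 → 10). Not NE.
(LRU, ARC): Node 1 can switch to LFU (9 → 10). Not NE.
(LFU, Off): Node 1 gets 16, best alternative 12; Node 2 gets 18, best alternative 14. No profitable deviation — NE.
(LFU, LRU): Node 1 can switch to LRU (3 → 8). Not NE.
(LFU, LFU): Node 1 can switch to ARC (10 → 20). Not NE.
(Full, LRU): Node 1 gets 20, best alternative 15; Node 2 gets 19, best alternative 7. No profitable deviation — NE.
(The remaining 8 profiles each have a profitable deviation by the same check.)

(LFU, Off); (Full, LRU)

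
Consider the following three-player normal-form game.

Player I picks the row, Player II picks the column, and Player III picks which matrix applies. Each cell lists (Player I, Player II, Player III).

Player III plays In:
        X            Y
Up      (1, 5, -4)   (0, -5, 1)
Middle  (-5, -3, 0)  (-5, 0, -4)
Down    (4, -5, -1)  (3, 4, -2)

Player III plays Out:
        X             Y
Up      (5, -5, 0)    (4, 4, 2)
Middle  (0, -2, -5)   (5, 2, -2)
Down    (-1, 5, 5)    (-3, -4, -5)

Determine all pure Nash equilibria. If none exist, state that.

(Up, X, In): Player I can switch to Down (1 → 4). Not NE.
(Up, X, Out): Player II can switch to Y (-5 → 4). Not NE.
(Up, Y, In): Player I can switch to Down (0 → 3). Not NE.
(Up, Y, Out): Player I can switch to Middle (4 → 5). Not NE.
(Middle, X, In): Player I can switch to Up (-5 → 1). Not NE.
(Middle, X, Out): Player I can switch to Up (0 → 5). Not NE.
(Middle, Y, In): Player I can switch to Up (-5 → 0). Not NE.
(Middle, Y, Out): Player I gets 5, best alternative 4; Player II gets 2, best alternative -2; Player III gets -2, best alternative -4. No profitable deviation — NE.
(Down, X, In): Player II can switch to Y (-5 → 4). Not NE.
(Down, X, Out): Player I can switch to Up (-1 → 5). Not NE.
(Down, Y, In): Player I gets 3, best alternative 0; Player II gets 4, best alternative -5; Player III gets -2, best alternative -5. No profitable deviation — NE.
(Down, Y, Out): Player I can switch to Up (-3 → 4). Not NE.

Pure-strategy Nash equilibria: (Middle, Y, Out); (Down, Y, In)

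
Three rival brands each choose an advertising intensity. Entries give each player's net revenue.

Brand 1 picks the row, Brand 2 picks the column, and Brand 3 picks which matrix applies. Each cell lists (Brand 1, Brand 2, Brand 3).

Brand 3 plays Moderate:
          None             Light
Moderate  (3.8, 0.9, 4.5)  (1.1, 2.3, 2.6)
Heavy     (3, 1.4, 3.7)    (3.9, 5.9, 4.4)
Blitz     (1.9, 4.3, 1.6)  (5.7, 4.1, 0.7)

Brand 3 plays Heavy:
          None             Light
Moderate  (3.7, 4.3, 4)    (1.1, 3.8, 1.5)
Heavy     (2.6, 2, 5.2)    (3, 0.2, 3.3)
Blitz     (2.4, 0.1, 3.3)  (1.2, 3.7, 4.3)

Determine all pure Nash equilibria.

Brand 1 against (None, Moderate): payoffs 3.8, 3, 1.9 → best response Moderate.
Brand 1 against (None, Heavy): payoffs 3.7, 2.6, 2.4 → best response Moderate.
Brand 1 against (Light, Moderate): payoffs 1.1, 3.9, 5.7 → best response Blitz.
Brand 1 against (Light, Heavy): payoffs 1.1, 3, 1.2 → best response Heavy.
Brand 2 against (Moderate, Moderate): payoffs 0.9, 2.3 → best response Light.
Brand 2 against (Moderate, Heavy): payoffs 4.3, 3.8 → best response None.
Brand 2 against (Heavy, Moderate): payoffs 1.4, 5.9 → best response Light.
Brand 2 against (Heavy, Heavy): payoffs 2, 0.2 → best response None.
Brand 2 against (Blitz, Moderate): payoffs 4.3, 4.1 → best response None.
Brand 2 against (Blitz, Heavy): payoffs 0.1, 3.7 → best response Light.
Brand 3 against (Moderate, None): payoffs 4.5, 4 → best response Moderate.
Brand 3 against (Moderate, Light): payoffs 2.6, 1.5 → best response Moderate.
Brand 3 against (Heavy, None): payoffs 3.7, 5.2 → best response Heavy.
Brand 3 against (Heavy, Light): payoffs 4.4, 3.3 → best response Moderate.
Brand 3 against (Blitz, None): payoffs 1.6, 3.3 → best response Heavy.
Brand 3 against (Blitz, Light): payoffs 0.7, 4.3 → best response Heavy.
No profile is a mutual best response for all players.

There is no pure-strategy Nash equilibrium.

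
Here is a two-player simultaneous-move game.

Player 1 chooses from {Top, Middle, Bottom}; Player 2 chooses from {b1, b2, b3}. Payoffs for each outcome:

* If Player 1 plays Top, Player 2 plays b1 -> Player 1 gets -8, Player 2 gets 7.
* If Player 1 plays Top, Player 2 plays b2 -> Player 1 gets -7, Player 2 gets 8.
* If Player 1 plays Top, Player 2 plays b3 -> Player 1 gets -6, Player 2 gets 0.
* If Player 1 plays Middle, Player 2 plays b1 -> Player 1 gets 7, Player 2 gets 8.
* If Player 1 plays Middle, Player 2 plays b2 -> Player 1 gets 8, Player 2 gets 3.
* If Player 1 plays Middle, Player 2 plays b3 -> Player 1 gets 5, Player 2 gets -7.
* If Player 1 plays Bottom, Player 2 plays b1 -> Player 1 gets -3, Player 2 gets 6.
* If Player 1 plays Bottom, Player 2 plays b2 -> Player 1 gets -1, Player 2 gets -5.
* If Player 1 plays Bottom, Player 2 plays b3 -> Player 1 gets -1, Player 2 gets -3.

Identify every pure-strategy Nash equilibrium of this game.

Mark each player's best response to every combination of opponents' strategies; a profile where every player is best-responding is a pure Nash equilibrium.
Player 1 against b1: payoffs -8, 7, -3 → best response Middle.
Player 1 against b2: payoffs -7, 8, -1 → best response Middle.
Player 1 against b3: payoffs -6, 5, -1 → best response Middle.
Player 2 against Top: payoffs 7, 8, 0 → best response b2.
Player 2 against Middle: payoffs 8, 3, -7 → best response b1.
Player 2 against Bottom: payoffs 6, -5, -3 → best response b1.
Mutual best responses: (Middle, b1).

Pure NE: (Middle, b1)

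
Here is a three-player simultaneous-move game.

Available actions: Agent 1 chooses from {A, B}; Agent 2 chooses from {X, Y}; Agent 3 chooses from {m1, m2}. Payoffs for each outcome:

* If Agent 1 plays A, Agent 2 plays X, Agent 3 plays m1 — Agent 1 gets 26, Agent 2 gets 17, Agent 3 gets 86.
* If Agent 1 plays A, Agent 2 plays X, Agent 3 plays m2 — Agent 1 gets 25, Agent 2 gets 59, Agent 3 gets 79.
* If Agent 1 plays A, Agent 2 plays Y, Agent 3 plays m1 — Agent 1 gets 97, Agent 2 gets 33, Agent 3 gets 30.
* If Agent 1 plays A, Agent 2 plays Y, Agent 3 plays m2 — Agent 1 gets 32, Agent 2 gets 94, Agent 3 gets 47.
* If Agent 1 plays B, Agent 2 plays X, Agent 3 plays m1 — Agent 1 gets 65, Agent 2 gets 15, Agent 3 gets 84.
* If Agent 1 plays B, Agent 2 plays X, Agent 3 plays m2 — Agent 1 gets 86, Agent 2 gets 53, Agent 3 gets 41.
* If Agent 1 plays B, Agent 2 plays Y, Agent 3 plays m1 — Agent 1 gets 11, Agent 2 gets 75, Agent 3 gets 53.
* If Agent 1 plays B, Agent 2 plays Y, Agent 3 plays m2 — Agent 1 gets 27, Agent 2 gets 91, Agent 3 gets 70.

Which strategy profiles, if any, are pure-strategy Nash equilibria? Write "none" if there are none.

Mark each player's best response to every combination of opponents' strategies; a profile where every player is best-responding is a pure Nash equilibrium.
Agent 1 against (X, m1): payoffs 26, 65 → best response B.
Agent 1 against (X, m2): payoffs 25, 86 → best response B.
Agent 1 against (Y, m1): payoffs 97, 11 → best response A.
Agent 1 against (Y, m2): payoffs 32, 27 → best response A.
Agent 2 against (A, m1): payoffs 17, 33 → best response Y.
Agent 2 against (A, m2): payoffs 59, 94 → best response Y.
Agent 2 against (B, m1): payoffs 15, 75 → best response Y.
Agent 2 against (B, m2): payoffs 53, 91 → best response Y.
Agent 3 against (A, X): payoffs 86, 79 → best response m1.
Agent 3 against (A, Y): payoffs 30, 47 → best response m2.
Agent 3 against (B, X): payoffs 84, 41 → best response m1.
Agent 3 against (B, Y): payoffs 53, 70 → best response m2.
Mutual best responses: (A, Y, m2).

Pure NE: (A, Y, m2)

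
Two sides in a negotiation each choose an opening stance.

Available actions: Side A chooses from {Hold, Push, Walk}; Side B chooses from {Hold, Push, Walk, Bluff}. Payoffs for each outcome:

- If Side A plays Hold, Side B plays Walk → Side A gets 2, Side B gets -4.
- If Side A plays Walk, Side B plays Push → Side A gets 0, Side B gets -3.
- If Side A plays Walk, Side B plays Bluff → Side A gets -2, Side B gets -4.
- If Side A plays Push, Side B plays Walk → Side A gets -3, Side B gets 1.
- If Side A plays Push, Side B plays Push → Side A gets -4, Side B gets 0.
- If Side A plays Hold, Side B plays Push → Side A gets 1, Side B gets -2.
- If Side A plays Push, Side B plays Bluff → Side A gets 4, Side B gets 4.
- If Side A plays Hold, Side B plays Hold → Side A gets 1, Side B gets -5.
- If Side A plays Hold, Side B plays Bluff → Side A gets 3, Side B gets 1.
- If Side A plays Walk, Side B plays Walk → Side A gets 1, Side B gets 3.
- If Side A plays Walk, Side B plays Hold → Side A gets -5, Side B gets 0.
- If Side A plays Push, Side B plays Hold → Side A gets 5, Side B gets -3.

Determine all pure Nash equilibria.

Pure NE: (Push, Bluff)

(Hold, Hold): Side A can switch to Push (1 → 5). Not NE.
(Hold, Push): Side B can switch to Bluff (-2 → 1). Not NE.
(Hold, Walk): Side B can switch to Push (-4 → -2). Not NE.
(Hold, Bluff): Side A can switch to Push (3 → 4). Not NE.
(Push, Hold): Side B can switch to Push (-3 → 0). Not NE.
(Push, Push): Side A can switch to Hold (-4 → 1). Not NE.
(Push, Walk): Side A can switch to Hold (-3 → 2). Not NE.
(Push, Bluff): Side A gets 4, best alternative 3; Side B gets 4, best alternative 1. No profitable deviation — NE.
(Walk, Hold): Side A can switch to Hold (-5 → 1). Not NE.
(The remaining 3 profiles each have a profitable deviation by the same check.)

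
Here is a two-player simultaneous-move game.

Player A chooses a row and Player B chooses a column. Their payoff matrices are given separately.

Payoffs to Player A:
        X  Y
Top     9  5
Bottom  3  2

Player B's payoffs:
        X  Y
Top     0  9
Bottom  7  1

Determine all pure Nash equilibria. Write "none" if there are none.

(Top, X): Player B can switch to Y (0 → 9). Not NE.
(Top, Y): Player A gets 5, best alternative 2; Player B gets 9, best alternative 0. No profitable deviation — NE.
(Bottom, X): Player A can switch to Top (3 → 9). Not NE.
(Bottom, Y): Player A can switch to Top (2 → 5). Not NE.

The unique pure-strategy Nash equilibrium is (Top, Y).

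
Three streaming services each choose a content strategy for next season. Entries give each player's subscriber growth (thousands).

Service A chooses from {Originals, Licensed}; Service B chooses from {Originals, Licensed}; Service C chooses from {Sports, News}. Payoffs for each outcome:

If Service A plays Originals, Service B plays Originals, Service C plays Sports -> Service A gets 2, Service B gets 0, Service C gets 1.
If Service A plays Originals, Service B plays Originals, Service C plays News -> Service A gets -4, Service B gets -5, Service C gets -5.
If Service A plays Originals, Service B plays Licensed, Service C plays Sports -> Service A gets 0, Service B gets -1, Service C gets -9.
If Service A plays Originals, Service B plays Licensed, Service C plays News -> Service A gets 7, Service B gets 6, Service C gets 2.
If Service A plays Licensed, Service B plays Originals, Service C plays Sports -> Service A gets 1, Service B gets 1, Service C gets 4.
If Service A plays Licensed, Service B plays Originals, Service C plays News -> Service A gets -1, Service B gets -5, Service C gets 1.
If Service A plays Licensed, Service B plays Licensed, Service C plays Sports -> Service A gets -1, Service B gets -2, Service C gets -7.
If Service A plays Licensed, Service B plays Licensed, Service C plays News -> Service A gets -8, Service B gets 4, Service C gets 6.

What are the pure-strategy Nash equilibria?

Pure-strategy Nash equilibria: (Originals, Originals, Sports) and (Originals, Licensed, News)

Service A against (Originals, Sports): payoffs 2, 1 → best response Originals.
Service A against (Originals, News): payoffs -4, -1 → best response Licensed.
Service A against (Licensed, Sports): payoffs 0, -1 → best response Originals.
Service A against (Licensed, News): payoffs 7, -8 → best response Originals.
Service B against (Originals, Sports): payoffs 0, -1 → best response Originals.
Service B against (Originals, News): payoffs -5, 6 → best response Licensed.
Service B against (Licensed, Sports): payoffs 1, -2 → best response Originals.
Service B against (Licensed, News): payoffs -5, 4 → best response Licensed.
Service C against (Originals, Originals): payoffs 1, -5 → best response Sports.
Service C against (Originals, Licensed): payoffs -9, 2 → best response News.
Service C against (Licensed, Originals): payoffs 4, 1 → best response Sports.
Service C against (Licensed, Licensed): payoffs -7, 6 → best response News.
Mutual best responses: (Originals, Originals, Sports); (Originals, Licensed, News).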